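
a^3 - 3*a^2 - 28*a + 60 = (a - 6)*(a - 2)*(a + 5)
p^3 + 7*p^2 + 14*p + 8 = (p + 1)*(p + 2)*(p + 4)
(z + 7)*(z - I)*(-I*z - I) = -I*z^3 - z^2 - 8*I*z^2 - 8*z - 7*I*z - 7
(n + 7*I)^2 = n^2 + 14*I*n - 49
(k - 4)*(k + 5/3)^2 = k^3 - 2*k^2/3 - 95*k/9 - 100/9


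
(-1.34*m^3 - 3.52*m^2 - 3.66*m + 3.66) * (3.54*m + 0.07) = -4.7436*m^4 - 12.5546*m^3 - 13.2028*m^2 + 12.7002*m + 0.2562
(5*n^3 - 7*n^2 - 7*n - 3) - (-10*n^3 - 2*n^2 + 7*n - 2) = 15*n^3 - 5*n^2 - 14*n - 1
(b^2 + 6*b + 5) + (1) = b^2 + 6*b + 6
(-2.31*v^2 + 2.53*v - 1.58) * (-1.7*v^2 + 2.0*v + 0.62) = 3.927*v^4 - 8.921*v^3 + 6.3138*v^2 - 1.5914*v - 0.9796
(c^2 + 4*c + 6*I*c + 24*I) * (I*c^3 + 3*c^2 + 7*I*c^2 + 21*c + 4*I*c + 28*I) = I*c^5 - 3*c^4 + 11*I*c^4 - 33*c^3 + 50*I*c^3 - 108*c^2 + 242*I*c^2 - 264*c + 616*I*c - 672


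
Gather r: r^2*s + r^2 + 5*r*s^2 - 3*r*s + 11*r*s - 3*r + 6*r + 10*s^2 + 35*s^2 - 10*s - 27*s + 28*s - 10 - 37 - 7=r^2*(s + 1) + r*(5*s^2 + 8*s + 3) + 45*s^2 - 9*s - 54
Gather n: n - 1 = n - 1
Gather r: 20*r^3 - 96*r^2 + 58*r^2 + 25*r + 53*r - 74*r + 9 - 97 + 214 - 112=20*r^3 - 38*r^2 + 4*r + 14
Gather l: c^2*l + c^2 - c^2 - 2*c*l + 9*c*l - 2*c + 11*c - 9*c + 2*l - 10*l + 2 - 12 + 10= l*(c^2 + 7*c - 8)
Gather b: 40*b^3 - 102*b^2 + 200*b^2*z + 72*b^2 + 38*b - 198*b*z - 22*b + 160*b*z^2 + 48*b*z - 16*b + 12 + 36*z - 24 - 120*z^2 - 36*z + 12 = 40*b^3 + b^2*(200*z - 30) + b*(160*z^2 - 150*z) - 120*z^2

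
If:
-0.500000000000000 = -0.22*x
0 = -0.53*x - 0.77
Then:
No Solution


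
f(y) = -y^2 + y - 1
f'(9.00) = -17.00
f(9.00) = -73.00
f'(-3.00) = 7.00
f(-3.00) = -13.00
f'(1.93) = -2.86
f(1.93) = -2.79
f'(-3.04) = 7.08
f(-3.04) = -13.28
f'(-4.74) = 10.48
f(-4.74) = -28.21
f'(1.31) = -1.62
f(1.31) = -1.41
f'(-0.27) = 1.54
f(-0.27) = -1.34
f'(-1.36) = 3.72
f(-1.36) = -4.21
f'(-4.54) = 10.08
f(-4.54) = -26.15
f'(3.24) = -5.48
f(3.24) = -8.26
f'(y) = 1 - 2*y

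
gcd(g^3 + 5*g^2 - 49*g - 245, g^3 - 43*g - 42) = g - 7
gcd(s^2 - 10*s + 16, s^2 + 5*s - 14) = s - 2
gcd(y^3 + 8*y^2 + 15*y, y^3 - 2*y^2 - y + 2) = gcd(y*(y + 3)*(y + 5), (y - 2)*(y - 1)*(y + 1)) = 1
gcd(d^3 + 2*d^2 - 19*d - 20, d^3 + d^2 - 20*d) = d^2 + d - 20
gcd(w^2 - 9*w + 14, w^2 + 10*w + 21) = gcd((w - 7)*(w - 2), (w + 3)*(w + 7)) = 1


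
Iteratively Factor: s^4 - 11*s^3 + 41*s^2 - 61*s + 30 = (s - 3)*(s^3 - 8*s^2 + 17*s - 10) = (s - 3)*(s - 1)*(s^2 - 7*s + 10) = (s - 3)*(s - 2)*(s - 1)*(s - 5)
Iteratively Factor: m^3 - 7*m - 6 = (m + 1)*(m^2 - m - 6) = (m + 1)*(m + 2)*(m - 3)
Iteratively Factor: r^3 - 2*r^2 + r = (r - 1)*(r^2 - r) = (r - 1)^2*(r)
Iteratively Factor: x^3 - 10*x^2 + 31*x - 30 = (x - 2)*(x^2 - 8*x + 15) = (x - 3)*(x - 2)*(x - 5)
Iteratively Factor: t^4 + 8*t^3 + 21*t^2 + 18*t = (t)*(t^3 + 8*t^2 + 21*t + 18) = t*(t + 2)*(t^2 + 6*t + 9) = t*(t + 2)*(t + 3)*(t + 3)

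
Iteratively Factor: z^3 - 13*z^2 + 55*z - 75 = (z - 5)*(z^2 - 8*z + 15) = (z - 5)^2*(z - 3)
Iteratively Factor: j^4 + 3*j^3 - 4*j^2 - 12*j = (j)*(j^3 + 3*j^2 - 4*j - 12) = j*(j + 3)*(j^2 - 4) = j*(j - 2)*(j + 3)*(j + 2)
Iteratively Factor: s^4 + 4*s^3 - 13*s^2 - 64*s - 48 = (s + 4)*(s^3 - 13*s - 12) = (s + 1)*(s + 4)*(s^2 - s - 12) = (s + 1)*(s + 3)*(s + 4)*(s - 4)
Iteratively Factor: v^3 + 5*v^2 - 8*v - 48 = (v + 4)*(v^2 + v - 12) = (v + 4)^2*(v - 3)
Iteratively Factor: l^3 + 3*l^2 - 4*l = (l - 1)*(l^2 + 4*l) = (l - 1)*(l + 4)*(l)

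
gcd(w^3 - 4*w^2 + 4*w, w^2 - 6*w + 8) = w - 2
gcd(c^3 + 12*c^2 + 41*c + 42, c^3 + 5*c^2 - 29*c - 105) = c^2 + 10*c + 21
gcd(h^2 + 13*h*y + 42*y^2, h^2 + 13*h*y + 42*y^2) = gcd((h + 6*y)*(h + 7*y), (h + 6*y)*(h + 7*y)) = h^2 + 13*h*y + 42*y^2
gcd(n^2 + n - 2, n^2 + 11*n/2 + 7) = n + 2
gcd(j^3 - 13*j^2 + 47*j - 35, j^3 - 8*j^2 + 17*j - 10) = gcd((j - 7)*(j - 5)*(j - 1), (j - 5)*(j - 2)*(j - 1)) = j^2 - 6*j + 5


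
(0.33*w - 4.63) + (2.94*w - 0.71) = 3.27*w - 5.34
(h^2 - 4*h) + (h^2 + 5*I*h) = 2*h^2 - 4*h + 5*I*h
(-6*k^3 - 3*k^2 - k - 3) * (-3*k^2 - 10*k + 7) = 18*k^5 + 69*k^4 - 9*k^3 - 2*k^2 + 23*k - 21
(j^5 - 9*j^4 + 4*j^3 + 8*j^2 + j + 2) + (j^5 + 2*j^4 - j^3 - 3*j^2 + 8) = 2*j^5 - 7*j^4 + 3*j^3 + 5*j^2 + j + 10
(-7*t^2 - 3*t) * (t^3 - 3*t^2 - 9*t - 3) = -7*t^5 + 18*t^4 + 72*t^3 + 48*t^2 + 9*t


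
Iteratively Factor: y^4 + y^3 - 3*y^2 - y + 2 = (y - 1)*(y^3 + 2*y^2 - y - 2) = (y - 1)*(y + 2)*(y^2 - 1) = (y - 1)^2*(y + 2)*(y + 1)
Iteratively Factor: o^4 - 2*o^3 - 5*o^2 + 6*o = (o - 1)*(o^3 - o^2 - 6*o) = o*(o - 1)*(o^2 - o - 6) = o*(o - 1)*(o + 2)*(o - 3)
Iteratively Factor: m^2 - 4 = (m + 2)*(m - 2)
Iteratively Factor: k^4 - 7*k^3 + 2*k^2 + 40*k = (k)*(k^3 - 7*k^2 + 2*k + 40) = k*(k + 2)*(k^2 - 9*k + 20) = k*(k - 5)*(k + 2)*(k - 4)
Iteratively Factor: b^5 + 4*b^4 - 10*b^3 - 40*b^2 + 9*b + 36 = (b + 4)*(b^4 - 10*b^2 + 9) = (b + 3)*(b + 4)*(b^3 - 3*b^2 - b + 3) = (b - 1)*(b + 3)*(b + 4)*(b^2 - 2*b - 3) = (b - 1)*(b + 1)*(b + 3)*(b + 4)*(b - 3)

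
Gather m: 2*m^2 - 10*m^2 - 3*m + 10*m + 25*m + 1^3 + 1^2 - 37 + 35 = -8*m^2 + 32*m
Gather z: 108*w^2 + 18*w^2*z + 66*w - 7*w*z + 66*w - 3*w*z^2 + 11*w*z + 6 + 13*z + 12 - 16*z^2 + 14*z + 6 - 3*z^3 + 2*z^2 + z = 108*w^2 + 132*w - 3*z^3 + z^2*(-3*w - 14) + z*(18*w^2 + 4*w + 28) + 24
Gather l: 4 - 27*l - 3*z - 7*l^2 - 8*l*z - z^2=-7*l^2 + l*(-8*z - 27) - z^2 - 3*z + 4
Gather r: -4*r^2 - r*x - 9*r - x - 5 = -4*r^2 + r*(-x - 9) - x - 5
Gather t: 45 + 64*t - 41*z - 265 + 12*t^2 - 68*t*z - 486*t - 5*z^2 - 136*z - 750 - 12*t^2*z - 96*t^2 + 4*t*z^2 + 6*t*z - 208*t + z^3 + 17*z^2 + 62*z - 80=t^2*(-12*z - 84) + t*(4*z^2 - 62*z - 630) + z^3 + 12*z^2 - 115*z - 1050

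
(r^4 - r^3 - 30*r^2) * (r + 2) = r^5 + r^4 - 32*r^3 - 60*r^2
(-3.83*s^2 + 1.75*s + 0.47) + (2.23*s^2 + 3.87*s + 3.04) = -1.6*s^2 + 5.62*s + 3.51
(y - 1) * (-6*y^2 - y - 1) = -6*y^3 + 5*y^2 + 1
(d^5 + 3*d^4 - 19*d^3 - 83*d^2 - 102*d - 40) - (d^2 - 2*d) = d^5 + 3*d^4 - 19*d^3 - 84*d^2 - 100*d - 40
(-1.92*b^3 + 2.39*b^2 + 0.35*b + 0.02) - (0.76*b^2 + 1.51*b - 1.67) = -1.92*b^3 + 1.63*b^2 - 1.16*b + 1.69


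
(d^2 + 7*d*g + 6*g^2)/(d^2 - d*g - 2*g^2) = (d + 6*g)/(d - 2*g)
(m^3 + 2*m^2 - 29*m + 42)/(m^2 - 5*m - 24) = (-m^3 - 2*m^2 + 29*m - 42)/(-m^2 + 5*m + 24)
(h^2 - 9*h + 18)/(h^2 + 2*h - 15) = (h - 6)/(h + 5)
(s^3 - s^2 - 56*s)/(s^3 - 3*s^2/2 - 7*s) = 2*(-s^2 + s + 56)/(-2*s^2 + 3*s + 14)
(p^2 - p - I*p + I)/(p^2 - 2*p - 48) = (-p^2 + p + I*p - I)/(-p^2 + 2*p + 48)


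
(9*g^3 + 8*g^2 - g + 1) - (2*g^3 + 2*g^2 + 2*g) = 7*g^3 + 6*g^2 - 3*g + 1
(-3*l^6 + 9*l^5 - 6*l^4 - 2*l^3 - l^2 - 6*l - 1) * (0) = 0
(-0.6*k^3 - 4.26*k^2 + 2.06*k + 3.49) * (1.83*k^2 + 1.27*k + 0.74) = -1.098*k^5 - 8.5578*k^4 - 2.0844*k^3 + 5.8505*k^2 + 5.9567*k + 2.5826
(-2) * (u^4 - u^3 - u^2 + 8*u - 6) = -2*u^4 + 2*u^3 + 2*u^2 - 16*u + 12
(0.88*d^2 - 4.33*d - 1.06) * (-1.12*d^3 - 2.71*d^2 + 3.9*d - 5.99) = -0.9856*d^5 + 2.4648*d^4 + 16.3535*d^3 - 19.2856*d^2 + 21.8027*d + 6.3494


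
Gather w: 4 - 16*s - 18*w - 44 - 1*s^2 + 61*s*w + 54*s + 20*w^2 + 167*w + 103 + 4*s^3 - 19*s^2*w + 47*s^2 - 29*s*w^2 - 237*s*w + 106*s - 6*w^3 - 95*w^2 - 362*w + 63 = 4*s^3 + 46*s^2 + 144*s - 6*w^3 + w^2*(-29*s - 75) + w*(-19*s^2 - 176*s - 213) + 126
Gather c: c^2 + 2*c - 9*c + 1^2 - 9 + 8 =c^2 - 7*c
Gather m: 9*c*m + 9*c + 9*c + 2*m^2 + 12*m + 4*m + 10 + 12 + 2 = 18*c + 2*m^2 + m*(9*c + 16) + 24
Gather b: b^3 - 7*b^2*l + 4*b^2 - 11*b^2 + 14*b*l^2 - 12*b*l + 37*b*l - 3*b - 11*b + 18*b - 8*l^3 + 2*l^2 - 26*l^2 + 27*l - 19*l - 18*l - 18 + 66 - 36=b^3 + b^2*(-7*l - 7) + b*(14*l^2 + 25*l + 4) - 8*l^3 - 24*l^2 - 10*l + 12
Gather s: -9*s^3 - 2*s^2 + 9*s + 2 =-9*s^3 - 2*s^2 + 9*s + 2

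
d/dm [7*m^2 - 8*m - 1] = 14*m - 8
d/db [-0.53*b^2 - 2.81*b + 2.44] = -1.06*b - 2.81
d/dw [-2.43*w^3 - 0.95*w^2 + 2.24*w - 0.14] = -7.29*w^2 - 1.9*w + 2.24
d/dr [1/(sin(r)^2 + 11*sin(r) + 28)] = -(2*sin(r) + 11)*cos(r)/(sin(r)^2 + 11*sin(r) + 28)^2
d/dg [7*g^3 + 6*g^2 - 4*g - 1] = 21*g^2 + 12*g - 4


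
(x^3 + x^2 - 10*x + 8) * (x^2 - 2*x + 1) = x^5 - x^4 - 11*x^3 + 29*x^2 - 26*x + 8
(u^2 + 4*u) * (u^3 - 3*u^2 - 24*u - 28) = u^5 + u^4 - 36*u^3 - 124*u^2 - 112*u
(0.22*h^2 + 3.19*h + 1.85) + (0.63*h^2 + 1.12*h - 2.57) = 0.85*h^2 + 4.31*h - 0.72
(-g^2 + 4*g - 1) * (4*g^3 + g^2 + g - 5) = -4*g^5 + 15*g^4 - g^3 + 8*g^2 - 21*g + 5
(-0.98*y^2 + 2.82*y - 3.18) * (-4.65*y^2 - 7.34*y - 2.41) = 4.557*y^4 - 5.9198*y^3 - 3.55*y^2 + 16.545*y + 7.6638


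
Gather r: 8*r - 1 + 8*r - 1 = 16*r - 2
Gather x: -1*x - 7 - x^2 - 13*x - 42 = -x^2 - 14*x - 49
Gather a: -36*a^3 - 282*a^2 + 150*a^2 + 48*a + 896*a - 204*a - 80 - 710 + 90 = -36*a^3 - 132*a^2 + 740*a - 700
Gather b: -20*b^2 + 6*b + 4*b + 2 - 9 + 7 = -20*b^2 + 10*b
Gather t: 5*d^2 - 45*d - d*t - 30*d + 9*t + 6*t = 5*d^2 - 75*d + t*(15 - d)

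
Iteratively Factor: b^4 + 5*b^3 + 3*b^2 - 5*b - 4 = (b - 1)*(b^3 + 6*b^2 + 9*b + 4) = (b - 1)*(b + 1)*(b^2 + 5*b + 4) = (b - 1)*(b + 1)^2*(b + 4)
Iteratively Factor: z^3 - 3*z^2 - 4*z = (z - 4)*(z^2 + z) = z*(z - 4)*(z + 1)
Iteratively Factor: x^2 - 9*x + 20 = (x - 5)*(x - 4)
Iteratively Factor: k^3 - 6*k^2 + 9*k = (k)*(k^2 - 6*k + 9) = k*(k - 3)*(k - 3)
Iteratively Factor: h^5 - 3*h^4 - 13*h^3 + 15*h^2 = (h)*(h^4 - 3*h^3 - 13*h^2 + 15*h) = h^2*(h^3 - 3*h^2 - 13*h + 15) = h^2*(h + 3)*(h^2 - 6*h + 5) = h^2*(h - 5)*(h + 3)*(h - 1)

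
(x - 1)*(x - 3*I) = x^2 - x - 3*I*x + 3*I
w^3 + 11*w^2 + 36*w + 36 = (w + 2)*(w + 3)*(w + 6)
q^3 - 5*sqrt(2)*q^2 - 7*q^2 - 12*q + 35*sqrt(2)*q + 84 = (q - 7)*(q - 6*sqrt(2))*(q + sqrt(2))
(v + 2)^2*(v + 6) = v^3 + 10*v^2 + 28*v + 24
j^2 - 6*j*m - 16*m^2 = (j - 8*m)*(j + 2*m)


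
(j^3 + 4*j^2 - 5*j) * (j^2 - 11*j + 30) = j^5 - 7*j^4 - 19*j^3 + 175*j^2 - 150*j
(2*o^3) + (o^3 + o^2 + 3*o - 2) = 3*o^3 + o^2 + 3*o - 2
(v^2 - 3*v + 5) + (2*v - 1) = v^2 - v + 4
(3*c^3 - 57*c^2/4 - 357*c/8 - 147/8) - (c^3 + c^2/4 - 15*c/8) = 2*c^3 - 29*c^2/2 - 171*c/4 - 147/8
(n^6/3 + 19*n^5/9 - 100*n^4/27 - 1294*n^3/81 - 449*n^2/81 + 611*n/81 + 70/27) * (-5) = -5*n^6/3 - 95*n^5/9 + 500*n^4/27 + 6470*n^3/81 + 2245*n^2/81 - 3055*n/81 - 350/27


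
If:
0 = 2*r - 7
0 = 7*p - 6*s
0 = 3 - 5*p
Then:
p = 3/5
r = 7/2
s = 7/10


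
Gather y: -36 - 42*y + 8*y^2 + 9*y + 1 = 8*y^2 - 33*y - 35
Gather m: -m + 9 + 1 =10 - m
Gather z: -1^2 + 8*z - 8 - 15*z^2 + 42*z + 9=-15*z^2 + 50*z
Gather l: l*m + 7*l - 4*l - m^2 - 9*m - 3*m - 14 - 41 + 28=l*(m + 3) - m^2 - 12*m - 27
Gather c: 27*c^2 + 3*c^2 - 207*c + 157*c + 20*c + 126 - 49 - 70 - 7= 30*c^2 - 30*c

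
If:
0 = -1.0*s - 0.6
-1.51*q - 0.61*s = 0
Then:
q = 0.24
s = -0.60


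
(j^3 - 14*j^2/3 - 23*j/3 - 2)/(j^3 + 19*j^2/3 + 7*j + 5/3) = (j - 6)/(j + 5)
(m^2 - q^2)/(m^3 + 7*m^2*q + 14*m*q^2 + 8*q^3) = (m - q)/(m^2 + 6*m*q + 8*q^2)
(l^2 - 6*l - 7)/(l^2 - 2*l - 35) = (l + 1)/(l + 5)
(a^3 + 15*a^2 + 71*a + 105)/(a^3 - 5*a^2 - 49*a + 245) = (a^2 + 8*a + 15)/(a^2 - 12*a + 35)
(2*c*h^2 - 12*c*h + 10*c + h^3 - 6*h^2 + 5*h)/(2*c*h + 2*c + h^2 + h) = (h^2 - 6*h + 5)/(h + 1)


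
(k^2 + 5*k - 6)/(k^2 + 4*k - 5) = (k + 6)/(k + 5)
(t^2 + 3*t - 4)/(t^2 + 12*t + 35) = (t^2 + 3*t - 4)/(t^2 + 12*t + 35)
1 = 1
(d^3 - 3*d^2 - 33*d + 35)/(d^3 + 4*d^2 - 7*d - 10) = (d^2 - 8*d + 7)/(d^2 - d - 2)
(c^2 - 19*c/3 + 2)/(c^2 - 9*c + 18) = (c - 1/3)/(c - 3)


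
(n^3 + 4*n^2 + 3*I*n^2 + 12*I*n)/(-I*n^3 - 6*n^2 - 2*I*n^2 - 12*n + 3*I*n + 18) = (I*n^3 + n^2*(-3 + 4*I) - 12*n)/(n^3 + n^2*(2 - 6*I) + n*(-3 - 12*I) + 18*I)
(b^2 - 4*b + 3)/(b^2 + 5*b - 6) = (b - 3)/(b + 6)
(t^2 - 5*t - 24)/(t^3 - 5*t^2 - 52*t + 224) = (t + 3)/(t^2 + 3*t - 28)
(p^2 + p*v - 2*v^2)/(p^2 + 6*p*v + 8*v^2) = (p - v)/(p + 4*v)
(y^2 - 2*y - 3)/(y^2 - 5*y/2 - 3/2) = 2*(y + 1)/(2*y + 1)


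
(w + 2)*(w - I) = w^2 + 2*w - I*w - 2*I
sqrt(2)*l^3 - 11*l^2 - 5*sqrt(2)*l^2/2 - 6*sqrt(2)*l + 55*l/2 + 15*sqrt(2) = (l - 5/2)*(l - 6*sqrt(2))*(sqrt(2)*l + 1)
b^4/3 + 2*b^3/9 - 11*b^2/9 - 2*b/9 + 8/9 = (b/3 + 1/3)*(b - 4/3)*(b - 1)*(b + 2)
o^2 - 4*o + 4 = (o - 2)^2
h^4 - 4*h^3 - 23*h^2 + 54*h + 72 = (h - 6)*(h - 3)*(h + 1)*(h + 4)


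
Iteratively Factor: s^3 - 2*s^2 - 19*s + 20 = (s - 1)*(s^2 - s - 20) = (s - 1)*(s + 4)*(s - 5)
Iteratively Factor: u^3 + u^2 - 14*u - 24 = (u - 4)*(u^2 + 5*u + 6) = (u - 4)*(u + 3)*(u + 2)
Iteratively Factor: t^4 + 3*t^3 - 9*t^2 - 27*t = (t + 3)*(t^3 - 9*t) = t*(t + 3)*(t^2 - 9) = t*(t + 3)^2*(t - 3)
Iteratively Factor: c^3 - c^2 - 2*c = (c)*(c^2 - c - 2) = c*(c - 2)*(c + 1)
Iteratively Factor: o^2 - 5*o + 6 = (o - 2)*(o - 3)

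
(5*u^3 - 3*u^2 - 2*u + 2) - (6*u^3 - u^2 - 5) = -u^3 - 2*u^2 - 2*u + 7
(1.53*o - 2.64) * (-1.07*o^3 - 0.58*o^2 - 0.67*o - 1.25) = -1.6371*o^4 + 1.9374*o^3 + 0.5061*o^2 - 0.1437*o + 3.3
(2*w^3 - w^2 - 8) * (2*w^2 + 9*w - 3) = 4*w^5 + 16*w^4 - 15*w^3 - 13*w^2 - 72*w + 24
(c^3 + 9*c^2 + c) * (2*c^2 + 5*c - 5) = 2*c^5 + 23*c^4 + 42*c^3 - 40*c^2 - 5*c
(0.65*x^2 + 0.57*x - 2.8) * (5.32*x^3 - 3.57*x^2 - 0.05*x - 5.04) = 3.458*x^5 + 0.7119*x^4 - 16.9634*x^3 + 6.6915*x^2 - 2.7328*x + 14.112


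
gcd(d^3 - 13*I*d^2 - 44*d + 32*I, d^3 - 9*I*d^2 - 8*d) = d^2 - 9*I*d - 8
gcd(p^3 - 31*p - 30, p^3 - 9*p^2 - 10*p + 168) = p - 6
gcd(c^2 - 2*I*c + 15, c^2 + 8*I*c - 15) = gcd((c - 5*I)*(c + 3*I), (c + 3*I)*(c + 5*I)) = c + 3*I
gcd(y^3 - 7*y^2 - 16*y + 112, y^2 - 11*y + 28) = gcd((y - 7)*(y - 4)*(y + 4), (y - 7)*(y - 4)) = y^2 - 11*y + 28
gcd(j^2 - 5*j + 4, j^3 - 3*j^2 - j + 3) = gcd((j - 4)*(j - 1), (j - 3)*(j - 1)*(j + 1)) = j - 1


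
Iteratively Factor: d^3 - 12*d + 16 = (d + 4)*(d^2 - 4*d + 4) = (d - 2)*(d + 4)*(d - 2)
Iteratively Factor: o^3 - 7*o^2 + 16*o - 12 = (o - 2)*(o^2 - 5*o + 6) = (o - 2)^2*(o - 3)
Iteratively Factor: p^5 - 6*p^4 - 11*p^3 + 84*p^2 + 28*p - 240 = (p - 4)*(p^4 - 2*p^3 - 19*p^2 + 8*p + 60) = (p - 4)*(p + 3)*(p^3 - 5*p^2 - 4*p + 20) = (p - 4)*(p + 2)*(p + 3)*(p^2 - 7*p + 10) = (p - 4)*(p - 2)*(p + 2)*(p + 3)*(p - 5)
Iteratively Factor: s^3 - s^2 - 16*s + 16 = (s - 4)*(s^2 + 3*s - 4) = (s - 4)*(s + 4)*(s - 1)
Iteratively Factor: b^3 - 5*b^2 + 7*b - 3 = (b - 3)*(b^2 - 2*b + 1) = (b - 3)*(b - 1)*(b - 1)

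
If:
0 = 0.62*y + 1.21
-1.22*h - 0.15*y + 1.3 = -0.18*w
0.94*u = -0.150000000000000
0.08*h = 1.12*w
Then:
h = 1.32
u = -0.16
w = 0.09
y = -1.95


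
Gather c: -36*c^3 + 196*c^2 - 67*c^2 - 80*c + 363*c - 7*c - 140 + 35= -36*c^3 + 129*c^2 + 276*c - 105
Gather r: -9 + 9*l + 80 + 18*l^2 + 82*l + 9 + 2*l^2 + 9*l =20*l^2 + 100*l + 80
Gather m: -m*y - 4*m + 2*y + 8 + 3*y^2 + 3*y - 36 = m*(-y - 4) + 3*y^2 + 5*y - 28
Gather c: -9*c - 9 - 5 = -9*c - 14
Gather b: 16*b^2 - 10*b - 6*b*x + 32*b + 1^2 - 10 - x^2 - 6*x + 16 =16*b^2 + b*(22 - 6*x) - x^2 - 6*x + 7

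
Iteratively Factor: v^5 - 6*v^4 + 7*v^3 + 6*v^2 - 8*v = (v - 1)*(v^4 - 5*v^3 + 2*v^2 + 8*v) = (v - 4)*(v - 1)*(v^3 - v^2 - 2*v) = v*(v - 4)*(v - 1)*(v^2 - v - 2) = v*(v - 4)*(v - 1)*(v + 1)*(v - 2)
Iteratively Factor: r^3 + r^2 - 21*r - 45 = (r - 5)*(r^2 + 6*r + 9) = (r - 5)*(r + 3)*(r + 3)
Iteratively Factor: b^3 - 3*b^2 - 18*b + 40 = (b - 5)*(b^2 + 2*b - 8) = (b - 5)*(b - 2)*(b + 4)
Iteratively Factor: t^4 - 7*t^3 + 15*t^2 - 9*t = (t - 3)*(t^3 - 4*t^2 + 3*t) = (t - 3)^2*(t^2 - t) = t*(t - 3)^2*(t - 1)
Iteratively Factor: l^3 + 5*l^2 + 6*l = (l)*(l^2 + 5*l + 6) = l*(l + 2)*(l + 3)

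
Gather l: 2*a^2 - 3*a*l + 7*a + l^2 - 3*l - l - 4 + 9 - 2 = 2*a^2 + 7*a + l^2 + l*(-3*a - 4) + 3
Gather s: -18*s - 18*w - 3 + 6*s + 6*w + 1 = -12*s - 12*w - 2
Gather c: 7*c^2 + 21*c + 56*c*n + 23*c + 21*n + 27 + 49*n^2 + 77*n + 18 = 7*c^2 + c*(56*n + 44) + 49*n^2 + 98*n + 45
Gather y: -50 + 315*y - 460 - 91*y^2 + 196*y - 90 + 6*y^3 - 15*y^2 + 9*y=6*y^3 - 106*y^2 + 520*y - 600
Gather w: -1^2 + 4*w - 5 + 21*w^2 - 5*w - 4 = 21*w^2 - w - 10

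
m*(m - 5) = m^2 - 5*m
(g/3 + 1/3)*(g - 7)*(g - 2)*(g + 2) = g^4/3 - 2*g^3 - 11*g^2/3 + 8*g + 28/3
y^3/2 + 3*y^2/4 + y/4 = y*(y/2 + 1/2)*(y + 1/2)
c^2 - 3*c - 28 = (c - 7)*(c + 4)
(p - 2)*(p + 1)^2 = p^3 - 3*p - 2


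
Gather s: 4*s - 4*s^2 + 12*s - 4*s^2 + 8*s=-8*s^2 + 24*s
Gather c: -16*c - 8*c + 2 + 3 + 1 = 6 - 24*c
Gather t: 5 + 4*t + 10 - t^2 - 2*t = -t^2 + 2*t + 15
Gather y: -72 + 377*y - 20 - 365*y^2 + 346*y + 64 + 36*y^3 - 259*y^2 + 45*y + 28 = 36*y^3 - 624*y^2 + 768*y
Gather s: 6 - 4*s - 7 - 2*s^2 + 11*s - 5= -2*s^2 + 7*s - 6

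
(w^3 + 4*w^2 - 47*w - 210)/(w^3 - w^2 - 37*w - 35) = (w + 6)/(w + 1)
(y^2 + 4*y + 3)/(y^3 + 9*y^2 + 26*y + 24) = (y + 1)/(y^2 + 6*y + 8)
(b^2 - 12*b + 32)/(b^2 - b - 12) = (b - 8)/(b + 3)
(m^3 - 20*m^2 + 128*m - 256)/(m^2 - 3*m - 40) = (m^2 - 12*m + 32)/(m + 5)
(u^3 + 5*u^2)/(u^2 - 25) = u^2/(u - 5)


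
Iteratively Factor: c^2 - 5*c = (c - 5)*(c)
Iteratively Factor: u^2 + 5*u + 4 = (u + 1)*(u + 4)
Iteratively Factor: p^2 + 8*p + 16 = (p + 4)*(p + 4)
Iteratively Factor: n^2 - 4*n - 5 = (n + 1)*(n - 5)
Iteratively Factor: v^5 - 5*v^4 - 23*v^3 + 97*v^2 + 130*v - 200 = (v - 5)*(v^4 - 23*v^2 - 18*v + 40) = (v - 5)^2*(v^3 + 5*v^2 + 2*v - 8) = (v - 5)^2*(v + 2)*(v^2 + 3*v - 4) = (v - 5)^2*(v - 1)*(v + 2)*(v + 4)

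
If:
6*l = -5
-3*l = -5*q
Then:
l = -5/6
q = -1/2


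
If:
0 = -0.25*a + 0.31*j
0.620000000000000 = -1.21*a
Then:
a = -0.51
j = -0.41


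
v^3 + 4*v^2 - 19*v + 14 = (v - 2)*(v - 1)*(v + 7)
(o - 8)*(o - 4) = o^2 - 12*o + 32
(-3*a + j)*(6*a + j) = -18*a^2 + 3*a*j + j^2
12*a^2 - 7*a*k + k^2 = (-4*a + k)*(-3*a + k)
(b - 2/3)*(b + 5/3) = b^2 + b - 10/9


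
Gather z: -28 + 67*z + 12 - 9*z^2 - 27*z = -9*z^2 + 40*z - 16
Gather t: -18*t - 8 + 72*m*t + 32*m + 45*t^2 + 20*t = 32*m + 45*t^2 + t*(72*m + 2) - 8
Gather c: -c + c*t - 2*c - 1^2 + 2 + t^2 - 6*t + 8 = c*(t - 3) + t^2 - 6*t + 9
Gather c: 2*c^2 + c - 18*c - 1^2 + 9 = 2*c^2 - 17*c + 8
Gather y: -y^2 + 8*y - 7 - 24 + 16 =-y^2 + 8*y - 15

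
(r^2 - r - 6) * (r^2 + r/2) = r^4 - r^3/2 - 13*r^2/2 - 3*r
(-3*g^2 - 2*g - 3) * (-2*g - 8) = 6*g^3 + 28*g^2 + 22*g + 24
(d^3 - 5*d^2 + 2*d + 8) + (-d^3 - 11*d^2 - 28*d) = -16*d^2 - 26*d + 8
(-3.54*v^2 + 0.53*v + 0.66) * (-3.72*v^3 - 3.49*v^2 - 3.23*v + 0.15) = 13.1688*v^5 + 10.383*v^4 + 7.1293*v^3 - 4.5463*v^2 - 2.0523*v + 0.099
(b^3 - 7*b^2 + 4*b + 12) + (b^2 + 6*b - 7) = b^3 - 6*b^2 + 10*b + 5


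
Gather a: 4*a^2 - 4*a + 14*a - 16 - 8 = 4*a^2 + 10*a - 24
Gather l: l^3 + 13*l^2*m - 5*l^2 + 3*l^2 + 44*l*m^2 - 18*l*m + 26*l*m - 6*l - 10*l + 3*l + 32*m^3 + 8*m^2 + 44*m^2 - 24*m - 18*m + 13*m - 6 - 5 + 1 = l^3 + l^2*(13*m - 2) + l*(44*m^2 + 8*m - 13) + 32*m^3 + 52*m^2 - 29*m - 10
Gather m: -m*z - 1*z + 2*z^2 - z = -m*z + 2*z^2 - 2*z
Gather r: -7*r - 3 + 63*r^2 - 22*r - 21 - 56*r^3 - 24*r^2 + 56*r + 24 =-56*r^3 + 39*r^2 + 27*r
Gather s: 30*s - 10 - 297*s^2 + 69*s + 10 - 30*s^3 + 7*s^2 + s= -30*s^3 - 290*s^2 + 100*s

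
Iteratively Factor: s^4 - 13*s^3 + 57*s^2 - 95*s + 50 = (s - 1)*(s^3 - 12*s^2 + 45*s - 50) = (s - 5)*(s - 1)*(s^2 - 7*s + 10) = (s - 5)*(s - 2)*(s - 1)*(s - 5)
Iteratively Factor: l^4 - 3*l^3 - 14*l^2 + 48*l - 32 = (l + 4)*(l^3 - 7*l^2 + 14*l - 8) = (l - 1)*(l + 4)*(l^2 - 6*l + 8) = (l - 4)*(l - 1)*(l + 4)*(l - 2)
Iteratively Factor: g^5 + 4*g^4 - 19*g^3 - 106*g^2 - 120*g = (g - 5)*(g^4 + 9*g^3 + 26*g^2 + 24*g) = (g - 5)*(g + 4)*(g^3 + 5*g^2 + 6*g) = (g - 5)*(g + 2)*(g + 4)*(g^2 + 3*g) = g*(g - 5)*(g + 2)*(g + 4)*(g + 3)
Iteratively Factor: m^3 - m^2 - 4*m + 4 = (m + 2)*(m^2 - 3*m + 2) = (m - 2)*(m + 2)*(m - 1)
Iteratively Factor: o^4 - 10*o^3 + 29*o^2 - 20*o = (o - 4)*(o^3 - 6*o^2 + 5*o) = (o - 5)*(o - 4)*(o^2 - o) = o*(o - 5)*(o - 4)*(o - 1)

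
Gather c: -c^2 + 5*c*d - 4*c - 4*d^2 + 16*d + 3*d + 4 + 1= -c^2 + c*(5*d - 4) - 4*d^2 + 19*d + 5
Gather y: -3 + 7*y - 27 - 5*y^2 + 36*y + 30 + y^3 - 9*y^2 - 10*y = y^3 - 14*y^2 + 33*y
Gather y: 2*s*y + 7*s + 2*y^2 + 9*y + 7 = 7*s + 2*y^2 + y*(2*s + 9) + 7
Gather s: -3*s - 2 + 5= 3 - 3*s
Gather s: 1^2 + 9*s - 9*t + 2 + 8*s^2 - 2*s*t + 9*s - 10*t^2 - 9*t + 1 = 8*s^2 + s*(18 - 2*t) - 10*t^2 - 18*t + 4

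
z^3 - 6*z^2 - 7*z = z*(z - 7)*(z + 1)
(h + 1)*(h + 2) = h^2 + 3*h + 2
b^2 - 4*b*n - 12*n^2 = (b - 6*n)*(b + 2*n)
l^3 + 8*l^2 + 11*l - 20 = (l - 1)*(l + 4)*(l + 5)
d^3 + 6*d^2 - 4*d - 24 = (d - 2)*(d + 2)*(d + 6)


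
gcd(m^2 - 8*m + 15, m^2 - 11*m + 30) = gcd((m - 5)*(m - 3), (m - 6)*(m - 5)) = m - 5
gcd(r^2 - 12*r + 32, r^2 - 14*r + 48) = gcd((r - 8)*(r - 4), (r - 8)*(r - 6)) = r - 8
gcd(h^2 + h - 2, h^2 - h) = h - 1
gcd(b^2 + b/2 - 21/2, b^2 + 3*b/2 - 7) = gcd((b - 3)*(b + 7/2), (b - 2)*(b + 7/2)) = b + 7/2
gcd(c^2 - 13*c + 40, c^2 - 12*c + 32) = c - 8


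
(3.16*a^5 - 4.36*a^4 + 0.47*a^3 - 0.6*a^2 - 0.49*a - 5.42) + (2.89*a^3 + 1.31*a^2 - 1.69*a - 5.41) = 3.16*a^5 - 4.36*a^4 + 3.36*a^3 + 0.71*a^2 - 2.18*a - 10.83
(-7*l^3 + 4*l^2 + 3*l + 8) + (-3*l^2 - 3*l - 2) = -7*l^3 + l^2 + 6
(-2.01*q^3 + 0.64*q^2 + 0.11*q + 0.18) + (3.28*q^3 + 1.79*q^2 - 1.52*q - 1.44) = 1.27*q^3 + 2.43*q^2 - 1.41*q - 1.26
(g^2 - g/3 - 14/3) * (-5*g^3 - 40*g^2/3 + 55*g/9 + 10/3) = -5*g^5 - 35*g^4/3 + 305*g^3/9 + 1715*g^2/27 - 800*g/27 - 140/9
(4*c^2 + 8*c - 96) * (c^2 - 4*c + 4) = 4*c^4 - 8*c^3 - 112*c^2 + 416*c - 384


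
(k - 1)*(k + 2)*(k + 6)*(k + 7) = k^4 + 14*k^3 + 53*k^2 + 16*k - 84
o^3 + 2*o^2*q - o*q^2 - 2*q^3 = (o - q)*(o + q)*(o + 2*q)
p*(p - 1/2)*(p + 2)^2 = p^4 + 7*p^3/2 + 2*p^2 - 2*p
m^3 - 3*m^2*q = m^2*(m - 3*q)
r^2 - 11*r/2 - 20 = (r - 8)*(r + 5/2)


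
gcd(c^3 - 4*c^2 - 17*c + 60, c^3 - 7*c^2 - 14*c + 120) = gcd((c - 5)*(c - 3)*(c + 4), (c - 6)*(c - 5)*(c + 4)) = c^2 - c - 20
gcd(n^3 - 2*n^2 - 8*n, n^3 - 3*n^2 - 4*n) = n^2 - 4*n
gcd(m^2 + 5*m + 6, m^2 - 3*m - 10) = m + 2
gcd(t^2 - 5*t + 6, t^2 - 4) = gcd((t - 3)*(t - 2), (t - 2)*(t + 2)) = t - 2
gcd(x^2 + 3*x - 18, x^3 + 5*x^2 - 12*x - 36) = x^2 + 3*x - 18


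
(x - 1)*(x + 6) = x^2 + 5*x - 6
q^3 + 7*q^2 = q^2*(q + 7)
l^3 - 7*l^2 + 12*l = l*(l - 4)*(l - 3)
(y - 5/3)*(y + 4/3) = y^2 - y/3 - 20/9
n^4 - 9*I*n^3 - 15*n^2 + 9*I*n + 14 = (n - 1)*(n + 1)*(n - 7*I)*(n - 2*I)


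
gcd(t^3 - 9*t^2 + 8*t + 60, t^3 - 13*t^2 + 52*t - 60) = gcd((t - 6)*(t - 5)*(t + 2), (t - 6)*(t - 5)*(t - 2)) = t^2 - 11*t + 30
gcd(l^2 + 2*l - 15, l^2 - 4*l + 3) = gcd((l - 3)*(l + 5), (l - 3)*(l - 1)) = l - 3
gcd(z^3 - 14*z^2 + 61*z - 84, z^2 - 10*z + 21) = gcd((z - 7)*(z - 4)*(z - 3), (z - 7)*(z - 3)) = z^2 - 10*z + 21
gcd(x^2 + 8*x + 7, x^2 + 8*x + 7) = x^2 + 8*x + 7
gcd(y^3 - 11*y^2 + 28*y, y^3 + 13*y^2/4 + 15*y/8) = y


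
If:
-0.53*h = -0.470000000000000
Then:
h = 0.89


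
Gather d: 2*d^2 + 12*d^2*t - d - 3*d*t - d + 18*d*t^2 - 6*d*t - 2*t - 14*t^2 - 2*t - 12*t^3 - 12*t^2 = d^2*(12*t + 2) + d*(18*t^2 - 9*t - 2) - 12*t^3 - 26*t^2 - 4*t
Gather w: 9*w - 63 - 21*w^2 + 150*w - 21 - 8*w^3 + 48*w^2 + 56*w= -8*w^3 + 27*w^2 + 215*w - 84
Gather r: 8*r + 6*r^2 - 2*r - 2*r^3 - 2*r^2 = -2*r^3 + 4*r^2 + 6*r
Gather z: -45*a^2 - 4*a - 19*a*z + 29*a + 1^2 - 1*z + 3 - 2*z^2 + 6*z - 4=-45*a^2 + 25*a - 2*z^2 + z*(5 - 19*a)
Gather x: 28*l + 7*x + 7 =28*l + 7*x + 7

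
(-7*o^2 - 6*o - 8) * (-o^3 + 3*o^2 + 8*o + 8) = 7*o^5 - 15*o^4 - 66*o^3 - 128*o^2 - 112*o - 64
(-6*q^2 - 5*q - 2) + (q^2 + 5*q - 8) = -5*q^2 - 10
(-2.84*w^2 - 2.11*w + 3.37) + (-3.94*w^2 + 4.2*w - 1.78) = -6.78*w^2 + 2.09*w + 1.59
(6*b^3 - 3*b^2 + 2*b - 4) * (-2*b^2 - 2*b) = -12*b^5 - 6*b^4 + 2*b^3 + 4*b^2 + 8*b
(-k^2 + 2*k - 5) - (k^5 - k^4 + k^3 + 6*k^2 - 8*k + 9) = -k^5 + k^4 - k^3 - 7*k^2 + 10*k - 14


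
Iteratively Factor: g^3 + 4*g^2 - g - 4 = (g + 1)*(g^2 + 3*g - 4) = (g + 1)*(g + 4)*(g - 1)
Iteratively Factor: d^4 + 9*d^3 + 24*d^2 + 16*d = (d + 4)*(d^3 + 5*d^2 + 4*d) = d*(d + 4)*(d^2 + 5*d + 4) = d*(d + 4)^2*(d + 1)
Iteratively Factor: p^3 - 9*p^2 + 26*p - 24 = (p - 3)*(p^2 - 6*p + 8) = (p - 4)*(p - 3)*(p - 2)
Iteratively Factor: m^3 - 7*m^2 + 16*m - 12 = (m - 3)*(m^2 - 4*m + 4) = (m - 3)*(m - 2)*(m - 2)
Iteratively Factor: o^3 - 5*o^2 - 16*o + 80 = (o + 4)*(o^2 - 9*o + 20) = (o - 5)*(o + 4)*(o - 4)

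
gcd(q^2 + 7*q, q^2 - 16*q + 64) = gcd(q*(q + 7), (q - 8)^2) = 1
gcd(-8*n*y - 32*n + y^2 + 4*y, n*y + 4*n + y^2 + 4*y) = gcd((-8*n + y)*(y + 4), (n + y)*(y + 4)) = y + 4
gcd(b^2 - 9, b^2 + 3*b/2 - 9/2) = b + 3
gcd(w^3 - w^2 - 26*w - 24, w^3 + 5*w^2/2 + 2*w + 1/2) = w + 1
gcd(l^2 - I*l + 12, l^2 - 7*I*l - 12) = l - 4*I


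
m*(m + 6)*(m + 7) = m^3 + 13*m^2 + 42*m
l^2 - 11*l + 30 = (l - 6)*(l - 5)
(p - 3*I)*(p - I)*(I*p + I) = I*p^3 + 4*p^2 + I*p^2 + 4*p - 3*I*p - 3*I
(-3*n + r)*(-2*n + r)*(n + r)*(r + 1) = 6*n^3*r + 6*n^3 + n^2*r^2 + n^2*r - 4*n*r^3 - 4*n*r^2 + r^4 + r^3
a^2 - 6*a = a*(a - 6)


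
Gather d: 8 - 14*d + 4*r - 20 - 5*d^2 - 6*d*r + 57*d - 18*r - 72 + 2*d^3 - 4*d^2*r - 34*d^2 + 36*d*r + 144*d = 2*d^3 + d^2*(-4*r - 39) + d*(30*r + 187) - 14*r - 84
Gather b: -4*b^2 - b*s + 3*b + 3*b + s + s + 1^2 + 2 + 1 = -4*b^2 + b*(6 - s) + 2*s + 4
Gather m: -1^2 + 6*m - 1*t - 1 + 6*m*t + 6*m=m*(6*t + 12) - t - 2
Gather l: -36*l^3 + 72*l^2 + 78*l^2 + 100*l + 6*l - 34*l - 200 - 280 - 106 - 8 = -36*l^3 + 150*l^2 + 72*l - 594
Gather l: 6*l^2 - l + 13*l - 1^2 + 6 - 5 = 6*l^2 + 12*l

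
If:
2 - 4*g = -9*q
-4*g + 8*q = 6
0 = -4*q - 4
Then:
No Solution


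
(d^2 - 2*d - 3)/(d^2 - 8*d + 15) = (d + 1)/(d - 5)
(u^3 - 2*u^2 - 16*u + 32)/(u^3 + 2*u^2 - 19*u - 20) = (u^2 + 2*u - 8)/(u^2 + 6*u + 5)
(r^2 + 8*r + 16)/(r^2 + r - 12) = (r + 4)/(r - 3)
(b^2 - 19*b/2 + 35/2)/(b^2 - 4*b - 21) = (b - 5/2)/(b + 3)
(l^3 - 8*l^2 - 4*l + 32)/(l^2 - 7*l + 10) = (l^2 - 6*l - 16)/(l - 5)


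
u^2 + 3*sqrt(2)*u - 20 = (u - 2*sqrt(2))*(u + 5*sqrt(2))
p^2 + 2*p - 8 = (p - 2)*(p + 4)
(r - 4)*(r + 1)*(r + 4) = r^3 + r^2 - 16*r - 16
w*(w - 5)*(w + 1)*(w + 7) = w^4 + 3*w^3 - 33*w^2 - 35*w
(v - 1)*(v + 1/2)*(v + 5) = v^3 + 9*v^2/2 - 3*v - 5/2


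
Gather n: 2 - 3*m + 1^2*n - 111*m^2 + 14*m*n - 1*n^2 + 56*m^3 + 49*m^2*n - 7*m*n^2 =56*m^3 - 111*m^2 - 3*m + n^2*(-7*m - 1) + n*(49*m^2 + 14*m + 1) + 2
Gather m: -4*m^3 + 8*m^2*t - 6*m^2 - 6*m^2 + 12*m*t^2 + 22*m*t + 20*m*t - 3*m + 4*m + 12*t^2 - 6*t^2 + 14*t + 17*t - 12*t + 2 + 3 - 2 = -4*m^3 + m^2*(8*t - 12) + m*(12*t^2 + 42*t + 1) + 6*t^2 + 19*t + 3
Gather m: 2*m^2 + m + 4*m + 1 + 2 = 2*m^2 + 5*m + 3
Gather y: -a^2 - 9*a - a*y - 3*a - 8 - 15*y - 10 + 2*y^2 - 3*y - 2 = -a^2 - 12*a + 2*y^2 + y*(-a - 18) - 20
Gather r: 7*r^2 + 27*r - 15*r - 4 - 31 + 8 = 7*r^2 + 12*r - 27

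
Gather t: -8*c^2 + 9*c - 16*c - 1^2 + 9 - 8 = -8*c^2 - 7*c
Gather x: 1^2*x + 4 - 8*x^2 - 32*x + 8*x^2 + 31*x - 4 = 0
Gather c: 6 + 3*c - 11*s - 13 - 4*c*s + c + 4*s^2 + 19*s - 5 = c*(4 - 4*s) + 4*s^2 + 8*s - 12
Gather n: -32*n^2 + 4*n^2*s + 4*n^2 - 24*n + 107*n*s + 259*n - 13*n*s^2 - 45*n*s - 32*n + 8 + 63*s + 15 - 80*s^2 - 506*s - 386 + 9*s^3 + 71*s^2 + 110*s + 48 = n^2*(4*s - 28) + n*(-13*s^2 + 62*s + 203) + 9*s^3 - 9*s^2 - 333*s - 315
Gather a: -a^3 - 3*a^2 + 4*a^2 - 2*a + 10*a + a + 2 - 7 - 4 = -a^3 + a^2 + 9*a - 9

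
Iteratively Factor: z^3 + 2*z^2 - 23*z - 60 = (z - 5)*(z^2 + 7*z + 12) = (z - 5)*(z + 3)*(z + 4)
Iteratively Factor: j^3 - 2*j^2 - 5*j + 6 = (j + 2)*(j^2 - 4*j + 3) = (j - 1)*(j + 2)*(j - 3)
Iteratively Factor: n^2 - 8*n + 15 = (n - 3)*(n - 5)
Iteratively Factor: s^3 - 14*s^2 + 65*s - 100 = (s - 4)*(s^2 - 10*s + 25) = (s - 5)*(s - 4)*(s - 5)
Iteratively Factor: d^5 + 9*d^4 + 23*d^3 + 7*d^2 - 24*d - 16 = (d - 1)*(d^4 + 10*d^3 + 33*d^2 + 40*d + 16) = (d - 1)*(d + 4)*(d^3 + 6*d^2 + 9*d + 4) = (d - 1)*(d + 4)^2*(d^2 + 2*d + 1) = (d - 1)*(d + 1)*(d + 4)^2*(d + 1)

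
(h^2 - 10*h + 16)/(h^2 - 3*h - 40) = (h - 2)/(h + 5)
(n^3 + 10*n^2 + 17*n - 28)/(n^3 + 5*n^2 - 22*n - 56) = (n^2 + 3*n - 4)/(n^2 - 2*n - 8)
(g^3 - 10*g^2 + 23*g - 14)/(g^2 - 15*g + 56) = (g^2 - 3*g + 2)/(g - 8)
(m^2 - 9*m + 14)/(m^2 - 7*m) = (m - 2)/m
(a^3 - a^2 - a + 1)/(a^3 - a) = (a - 1)/a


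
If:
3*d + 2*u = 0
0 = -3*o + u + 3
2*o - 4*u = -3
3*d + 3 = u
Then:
No Solution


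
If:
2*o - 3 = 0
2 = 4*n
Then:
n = 1/2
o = 3/2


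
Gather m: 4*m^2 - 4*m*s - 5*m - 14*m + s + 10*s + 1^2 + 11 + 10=4*m^2 + m*(-4*s - 19) + 11*s + 22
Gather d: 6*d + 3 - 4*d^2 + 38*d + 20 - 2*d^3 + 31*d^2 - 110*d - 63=-2*d^3 + 27*d^2 - 66*d - 40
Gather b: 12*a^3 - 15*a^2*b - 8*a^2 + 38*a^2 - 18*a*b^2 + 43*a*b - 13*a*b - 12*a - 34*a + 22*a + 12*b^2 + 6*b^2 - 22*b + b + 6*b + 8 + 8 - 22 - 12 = 12*a^3 + 30*a^2 - 24*a + b^2*(18 - 18*a) + b*(-15*a^2 + 30*a - 15) - 18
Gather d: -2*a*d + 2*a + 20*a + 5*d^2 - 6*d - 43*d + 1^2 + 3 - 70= 22*a + 5*d^2 + d*(-2*a - 49) - 66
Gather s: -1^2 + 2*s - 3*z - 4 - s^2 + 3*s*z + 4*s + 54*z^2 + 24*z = -s^2 + s*(3*z + 6) + 54*z^2 + 21*z - 5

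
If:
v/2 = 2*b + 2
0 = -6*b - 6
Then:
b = -1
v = 0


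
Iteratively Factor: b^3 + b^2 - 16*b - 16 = (b + 1)*(b^2 - 16) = (b - 4)*(b + 1)*(b + 4)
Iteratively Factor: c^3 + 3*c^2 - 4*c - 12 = (c + 3)*(c^2 - 4) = (c + 2)*(c + 3)*(c - 2)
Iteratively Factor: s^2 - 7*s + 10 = (s - 2)*(s - 5)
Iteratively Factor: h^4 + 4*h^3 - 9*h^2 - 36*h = (h - 3)*(h^3 + 7*h^2 + 12*h) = h*(h - 3)*(h^2 + 7*h + 12) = h*(h - 3)*(h + 3)*(h + 4)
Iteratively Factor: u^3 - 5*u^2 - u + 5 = (u - 5)*(u^2 - 1) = (u - 5)*(u + 1)*(u - 1)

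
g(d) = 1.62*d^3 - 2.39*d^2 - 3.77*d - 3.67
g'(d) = 4.86*d^2 - 4.78*d - 3.77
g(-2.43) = -31.87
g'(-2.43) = 36.54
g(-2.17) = -23.30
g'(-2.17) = 29.49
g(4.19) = 57.74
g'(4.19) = 61.52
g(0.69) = -6.88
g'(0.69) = -4.75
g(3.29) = 15.75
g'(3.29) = 33.11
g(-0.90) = -3.39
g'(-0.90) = 4.47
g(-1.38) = -7.28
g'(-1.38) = 12.08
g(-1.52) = -9.15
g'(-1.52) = 14.72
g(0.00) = -3.67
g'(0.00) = -3.77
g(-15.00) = -5952.37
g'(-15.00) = 1161.43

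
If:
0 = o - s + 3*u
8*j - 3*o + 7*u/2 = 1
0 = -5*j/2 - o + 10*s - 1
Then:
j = 8/43 - 81*u/43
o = 7/43 - 995*u/258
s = 7/43 - 221*u/258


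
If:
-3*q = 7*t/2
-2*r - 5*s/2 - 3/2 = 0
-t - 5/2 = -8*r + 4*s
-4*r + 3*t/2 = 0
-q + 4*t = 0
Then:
No Solution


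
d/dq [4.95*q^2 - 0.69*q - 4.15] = 9.9*q - 0.69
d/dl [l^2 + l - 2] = 2*l + 1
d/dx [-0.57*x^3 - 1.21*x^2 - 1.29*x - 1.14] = -1.71*x^2 - 2.42*x - 1.29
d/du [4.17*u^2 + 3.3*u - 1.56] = 8.34*u + 3.3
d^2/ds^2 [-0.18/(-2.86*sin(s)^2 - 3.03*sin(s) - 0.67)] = (-5.889312*sin(s)^4 - 4.679532*sin(s)^3 + 8.56107*sin(s)^2 + 9.724482*sin(s) + 2.615292)/(2.86*sin(s)^2 + 3.03*sin(s) + 0.67)^3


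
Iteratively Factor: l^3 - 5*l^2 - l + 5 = (l - 1)*(l^2 - 4*l - 5) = (l - 5)*(l - 1)*(l + 1)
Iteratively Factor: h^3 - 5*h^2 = (h - 5)*(h^2) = h*(h - 5)*(h)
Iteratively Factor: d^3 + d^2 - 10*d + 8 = (d - 1)*(d^2 + 2*d - 8) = (d - 1)*(d + 4)*(d - 2)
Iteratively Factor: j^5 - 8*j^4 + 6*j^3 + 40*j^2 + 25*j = (j - 5)*(j^4 - 3*j^3 - 9*j^2 - 5*j) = (j - 5)*(j + 1)*(j^3 - 4*j^2 - 5*j) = (j - 5)*(j + 1)^2*(j^2 - 5*j) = (j - 5)^2*(j + 1)^2*(j)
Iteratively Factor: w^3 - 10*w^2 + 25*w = (w - 5)*(w^2 - 5*w) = (w - 5)^2*(w)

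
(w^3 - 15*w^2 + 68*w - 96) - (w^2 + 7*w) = w^3 - 16*w^2 + 61*w - 96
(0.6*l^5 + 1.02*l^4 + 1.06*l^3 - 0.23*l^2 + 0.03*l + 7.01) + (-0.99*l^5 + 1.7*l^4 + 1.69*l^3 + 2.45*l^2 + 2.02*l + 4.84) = -0.39*l^5 + 2.72*l^4 + 2.75*l^3 + 2.22*l^2 + 2.05*l + 11.85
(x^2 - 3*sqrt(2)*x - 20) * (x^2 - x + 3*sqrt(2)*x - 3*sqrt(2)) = x^4 - x^3 - 38*x^2 - 60*sqrt(2)*x + 38*x + 60*sqrt(2)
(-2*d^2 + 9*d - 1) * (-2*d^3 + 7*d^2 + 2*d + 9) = 4*d^5 - 32*d^4 + 61*d^3 - 7*d^2 + 79*d - 9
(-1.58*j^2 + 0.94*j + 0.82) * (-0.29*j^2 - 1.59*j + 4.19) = 0.4582*j^4 + 2.2396*j^3 - 8.3526*j^2 + 2.6348*j + 3.4358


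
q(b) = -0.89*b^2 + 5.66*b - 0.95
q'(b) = 5.66 - 1.78*b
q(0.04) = -0.73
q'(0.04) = 5.59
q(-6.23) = -70.76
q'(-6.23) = 16.75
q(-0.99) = -7.43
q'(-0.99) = 7.42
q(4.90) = 5.42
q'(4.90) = -3.06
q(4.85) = 5.57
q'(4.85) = -2.97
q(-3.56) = -32.38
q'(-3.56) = 12.00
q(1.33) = 5.00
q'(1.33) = 3.29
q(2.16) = 7.12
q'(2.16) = 1.82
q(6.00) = 0.97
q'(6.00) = -5.02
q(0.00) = -0.95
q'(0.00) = 5.66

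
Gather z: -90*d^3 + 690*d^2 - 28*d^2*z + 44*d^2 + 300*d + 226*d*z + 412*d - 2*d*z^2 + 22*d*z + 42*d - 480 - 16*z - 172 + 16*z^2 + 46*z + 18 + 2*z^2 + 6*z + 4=-90*d^3 + 734*d^2 + 754*d + z^2*(18 - 2*d) + z*(-28*d^2 + 248*d + 36) - 630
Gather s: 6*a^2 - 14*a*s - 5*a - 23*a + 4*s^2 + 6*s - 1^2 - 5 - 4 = 6*a^2 - 28*a + 4*s^2 + s*(6 - 14*a) - 10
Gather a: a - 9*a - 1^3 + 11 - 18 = -8*a - 8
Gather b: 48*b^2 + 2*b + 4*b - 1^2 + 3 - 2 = 48*b^2 + 6*b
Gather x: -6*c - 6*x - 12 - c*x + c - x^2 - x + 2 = -5*c - x^2 + x*(-c - 7) - 10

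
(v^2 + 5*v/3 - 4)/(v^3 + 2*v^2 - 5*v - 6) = (v - 4/3)/(v^2 - v - 2)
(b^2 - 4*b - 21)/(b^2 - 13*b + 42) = (b + 3)/(b - 6)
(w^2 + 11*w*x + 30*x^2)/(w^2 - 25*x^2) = (-w - 6*x)/(-w + 5*x)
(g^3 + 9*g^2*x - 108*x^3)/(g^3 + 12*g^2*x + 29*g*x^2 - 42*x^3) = (-g^2 - 3*g*x + 18*x^2)/(-g^2 - 6*g*x + 7*x^2)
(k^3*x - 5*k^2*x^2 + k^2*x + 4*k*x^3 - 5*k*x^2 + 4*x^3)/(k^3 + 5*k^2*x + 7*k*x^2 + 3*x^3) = x*(k^3 - 5*k^2*x + k^2 + 4*k*x^2 - 5*k*x + 4*x^2)/(k^3 + 5*k^2*x + 7*k*x^2 + 3*x^3)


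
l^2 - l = l*(l - 1)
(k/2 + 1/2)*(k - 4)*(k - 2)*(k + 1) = k^4/2 - 2*k^3 - 3*k^2/2 + 5*k + 4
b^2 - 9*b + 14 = (b - 7)*(b - 2)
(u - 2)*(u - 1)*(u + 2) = u^3 - u^2 - 4*u + 4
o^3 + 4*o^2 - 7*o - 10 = (o - 2)*(o + 1)*(o + 5)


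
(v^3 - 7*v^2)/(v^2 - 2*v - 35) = v^2/(v + 5)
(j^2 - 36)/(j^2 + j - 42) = (j + 6)/(j + 7)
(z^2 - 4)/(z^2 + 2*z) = (z - 2)/z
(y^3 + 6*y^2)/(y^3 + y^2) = (y + 6)/(y + 1)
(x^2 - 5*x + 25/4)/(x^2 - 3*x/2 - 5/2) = (x - 5/2)/(x + 1)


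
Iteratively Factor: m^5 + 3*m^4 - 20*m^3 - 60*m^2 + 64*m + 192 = (m - 2)*(m^4 + 5*m^3 - 10*m^2 - 80*m - 96) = (m - 4)*(m - 2)*(m^3 + 9*m^2 + 26*m + 24) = (m - 4)*(m - 2)*(m + 2)*(m^2 + 7*m + 12) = (m - 4)*(m - 2)*(m + 2)*(m + 4)*(m + 3)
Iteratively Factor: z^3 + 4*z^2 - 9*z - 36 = (z + 3)*(z^2 + z - 12) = (z - 3)*(z + 3)*(z + 4)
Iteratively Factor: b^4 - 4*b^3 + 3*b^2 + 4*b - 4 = (b - 2)*(b^3 - 2*b^2 - b + 2) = (b - 2)*(b + 1)*(b^2 - 3*b + 2) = (b - 2)^2*(b + 1)*(b - 1)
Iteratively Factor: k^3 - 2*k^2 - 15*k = (k)*(k^2 - 2*k - 15) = k*(k + 3)*(k - 5)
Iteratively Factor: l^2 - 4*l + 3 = (l - 3)*(l - 1)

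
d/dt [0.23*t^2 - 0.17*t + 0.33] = 0.46*t - 0.17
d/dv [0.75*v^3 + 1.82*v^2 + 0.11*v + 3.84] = 2.25*v^2 + 3.64*v + 0.11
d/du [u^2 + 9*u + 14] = 2*u + 9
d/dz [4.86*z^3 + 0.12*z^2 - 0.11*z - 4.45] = 14.58*z^2 + 0.24*z - 0.11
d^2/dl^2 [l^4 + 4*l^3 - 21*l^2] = 12*l^2 + 24*l - 42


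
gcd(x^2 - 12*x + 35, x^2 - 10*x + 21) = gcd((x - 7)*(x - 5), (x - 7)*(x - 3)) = x - 7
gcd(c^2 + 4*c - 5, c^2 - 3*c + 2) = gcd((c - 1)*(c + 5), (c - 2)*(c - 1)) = c - 1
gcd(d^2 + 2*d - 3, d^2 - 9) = d + 3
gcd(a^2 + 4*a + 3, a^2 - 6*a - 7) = a + 1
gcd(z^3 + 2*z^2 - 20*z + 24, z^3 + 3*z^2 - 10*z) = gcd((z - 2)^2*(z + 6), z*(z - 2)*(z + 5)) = z - 2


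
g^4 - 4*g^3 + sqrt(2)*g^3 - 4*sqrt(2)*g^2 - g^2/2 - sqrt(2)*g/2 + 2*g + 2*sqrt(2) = (g - 4)*(g - sqrt(2)/2)*(g + sqrt(2)/2)*(g + sqrt(2))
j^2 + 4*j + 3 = (j + 1)*(j + 3)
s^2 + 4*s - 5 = (s - 1)*(s + 5)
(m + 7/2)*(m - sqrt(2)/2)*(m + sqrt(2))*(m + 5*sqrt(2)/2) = m^4 + 7*m^3/2 + 3*sqrt(2)*m^3 + 3*m^2/2 + 21*sqrt(2)*m^2/2 - 5*sqrt(2)*m/2 + 21*m/4 - 35*sqrt(2)/4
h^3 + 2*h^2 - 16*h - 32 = (h - 4)*(h + 2)*(h + 4)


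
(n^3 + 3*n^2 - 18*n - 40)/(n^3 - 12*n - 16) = (n + 5)/(n + 2)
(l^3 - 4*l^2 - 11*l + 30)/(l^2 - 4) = (l^2 - 2*l - 15)/(l + 2)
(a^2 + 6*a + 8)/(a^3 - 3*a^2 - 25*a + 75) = (a^2 + 6*a + 8)/(a^3 - 3*a^2 - 25*a + 75)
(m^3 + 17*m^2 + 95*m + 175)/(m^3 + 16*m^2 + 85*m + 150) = (m + 7)/(m + 6)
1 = 1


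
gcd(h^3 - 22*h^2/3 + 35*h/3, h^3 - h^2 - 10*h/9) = h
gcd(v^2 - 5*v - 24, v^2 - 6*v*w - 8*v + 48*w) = v - 8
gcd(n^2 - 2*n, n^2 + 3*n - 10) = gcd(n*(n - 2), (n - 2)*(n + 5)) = n - 2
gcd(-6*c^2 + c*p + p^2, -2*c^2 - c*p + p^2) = -2*c + p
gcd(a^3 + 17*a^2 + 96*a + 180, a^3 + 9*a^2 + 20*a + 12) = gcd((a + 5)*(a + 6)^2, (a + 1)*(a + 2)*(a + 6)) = a + 6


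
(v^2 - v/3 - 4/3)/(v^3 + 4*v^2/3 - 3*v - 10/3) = (3*v - 4)/(3*v^2 + v - 10)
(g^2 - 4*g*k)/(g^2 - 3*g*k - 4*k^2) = g/(g + k)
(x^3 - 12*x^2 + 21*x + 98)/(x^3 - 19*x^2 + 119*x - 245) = (x + 2)/(x - 5)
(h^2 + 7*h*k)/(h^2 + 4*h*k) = (h + 7*k)/(h + 4*k)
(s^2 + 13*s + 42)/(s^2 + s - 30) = (s + 7)/(s - 5)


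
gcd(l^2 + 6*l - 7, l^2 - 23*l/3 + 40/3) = 1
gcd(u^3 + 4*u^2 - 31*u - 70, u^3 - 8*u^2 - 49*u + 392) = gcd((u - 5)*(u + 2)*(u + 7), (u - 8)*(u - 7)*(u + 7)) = u + 7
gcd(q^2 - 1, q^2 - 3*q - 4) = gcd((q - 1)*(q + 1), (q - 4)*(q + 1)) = q + 1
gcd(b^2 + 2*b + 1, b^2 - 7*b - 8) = b + 1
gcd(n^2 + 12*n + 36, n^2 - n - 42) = n + 6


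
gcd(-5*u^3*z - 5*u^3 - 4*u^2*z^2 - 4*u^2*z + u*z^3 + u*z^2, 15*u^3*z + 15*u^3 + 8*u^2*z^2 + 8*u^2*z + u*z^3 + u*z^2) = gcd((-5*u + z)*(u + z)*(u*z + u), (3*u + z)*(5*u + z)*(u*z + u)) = u*z + u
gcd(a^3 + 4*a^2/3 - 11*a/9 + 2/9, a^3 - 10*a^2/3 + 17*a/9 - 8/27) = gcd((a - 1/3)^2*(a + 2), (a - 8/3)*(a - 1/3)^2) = a^2 - 2*a/3 + 1/9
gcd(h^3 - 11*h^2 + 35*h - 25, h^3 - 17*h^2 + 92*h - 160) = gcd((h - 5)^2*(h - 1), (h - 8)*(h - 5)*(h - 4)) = h - 5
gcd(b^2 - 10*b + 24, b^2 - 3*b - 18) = b - 6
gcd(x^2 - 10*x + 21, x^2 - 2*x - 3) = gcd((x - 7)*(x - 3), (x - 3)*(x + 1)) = x - 3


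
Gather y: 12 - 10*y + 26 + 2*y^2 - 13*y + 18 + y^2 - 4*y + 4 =3*y^2 - 27*y + 60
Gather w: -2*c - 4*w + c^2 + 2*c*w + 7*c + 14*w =c^2 + 5*c + w*(2*c + 10)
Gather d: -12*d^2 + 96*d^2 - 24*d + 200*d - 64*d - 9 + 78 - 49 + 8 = 84*d^2 + 112*d + 28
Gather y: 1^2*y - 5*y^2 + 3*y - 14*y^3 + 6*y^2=-14*y^3 + y^2 + 4*y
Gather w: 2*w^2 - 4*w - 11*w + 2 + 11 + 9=2*w^2 - 15*w + 22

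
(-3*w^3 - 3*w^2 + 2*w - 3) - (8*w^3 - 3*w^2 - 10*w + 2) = -11*w^3 + 12*w - 5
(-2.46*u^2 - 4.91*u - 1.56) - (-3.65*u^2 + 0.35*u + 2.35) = 1.19*u^2 - 5.26*u - 3.91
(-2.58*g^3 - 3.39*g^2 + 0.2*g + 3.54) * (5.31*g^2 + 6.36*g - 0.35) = -13.6998*g^5 - 34.4097*g^4 - 19.5954*g^3 + 21.2559*g^2 + 22.4444*g - 1.239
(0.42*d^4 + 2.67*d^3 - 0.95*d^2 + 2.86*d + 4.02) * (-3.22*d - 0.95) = -1.3524*d^5 - 8.9964*d^4 + 0.5225*d^3 - 8.3067*d^2 - 15.6614*d - 3.819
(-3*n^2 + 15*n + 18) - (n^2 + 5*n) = -4*n^2 + 10*n + 18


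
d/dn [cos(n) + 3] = -sin(n)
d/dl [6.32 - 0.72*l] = -0.720000000000000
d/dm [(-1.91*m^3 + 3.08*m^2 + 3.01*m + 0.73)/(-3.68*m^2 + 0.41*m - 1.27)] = (7.0288*m^4 - 1.5662*m^3 + 19.6167*m^2 - 2.4504*m - 4.122)/(13.5424*m^4 - 3.0176*m^3 + 9.5153*m^2 - 1.0414*m + 1.6129)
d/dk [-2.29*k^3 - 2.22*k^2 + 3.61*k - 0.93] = -6.87*k^2 - 4.44*k + 3.61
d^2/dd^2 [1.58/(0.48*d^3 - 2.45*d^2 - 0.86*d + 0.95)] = ((7.742 - 4.5504*d)*(0.48*d^3 - 2.45*d^2 - 0.86*d + 0.95) + 1.58*(-2.88*d^2 + 9.8*d + 1.72)*(-1.44*d^2 + 4.9*d + 0.86))/(0.48*d^3 - 2.45*d^2 - 0.86*d + 0.95)^3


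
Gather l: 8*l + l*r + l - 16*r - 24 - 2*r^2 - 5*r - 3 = l*(r + 9) - 2*r^2 - 21*r - 27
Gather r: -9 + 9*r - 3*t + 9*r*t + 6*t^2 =r*(9*t + 9) + 6*t^2 - 3*t - 9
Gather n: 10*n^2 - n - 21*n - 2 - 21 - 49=10*n^2 - 22*n - 72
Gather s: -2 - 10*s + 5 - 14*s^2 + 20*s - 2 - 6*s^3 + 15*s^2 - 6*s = -6*s^3 + s^2 + 4*s + 1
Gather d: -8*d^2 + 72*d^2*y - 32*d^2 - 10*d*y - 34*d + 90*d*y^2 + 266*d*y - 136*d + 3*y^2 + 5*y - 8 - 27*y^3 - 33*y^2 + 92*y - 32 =d^2*(72*y - 40) + d*(90*y^2 + 256*y - 170) - 27*y^3 - 30*y^2 + 97*y - 40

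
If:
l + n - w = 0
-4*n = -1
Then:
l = w - 1/4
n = 1/4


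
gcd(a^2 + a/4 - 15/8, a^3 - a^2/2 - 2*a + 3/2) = a + 3/2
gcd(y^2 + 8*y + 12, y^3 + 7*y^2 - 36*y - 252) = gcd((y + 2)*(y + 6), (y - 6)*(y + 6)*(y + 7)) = y + 6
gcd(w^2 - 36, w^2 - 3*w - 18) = w - 6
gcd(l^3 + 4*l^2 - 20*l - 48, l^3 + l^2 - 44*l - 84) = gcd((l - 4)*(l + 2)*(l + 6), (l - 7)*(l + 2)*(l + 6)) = l^2 + 8*l + 12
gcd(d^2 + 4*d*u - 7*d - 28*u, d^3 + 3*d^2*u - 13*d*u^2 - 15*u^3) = 1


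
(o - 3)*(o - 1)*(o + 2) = o^3 - 2*o^2 - 5*o + 6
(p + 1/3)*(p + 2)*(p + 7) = p^3 + 28*p^2/3 + 17*p + 14/3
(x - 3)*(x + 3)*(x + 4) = x^3 + 4*x^2 - 9*x - 36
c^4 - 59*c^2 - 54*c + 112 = (c - 8)*(c - 1)*(c + 2)*(c + 7)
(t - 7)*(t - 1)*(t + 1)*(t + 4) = t^4 - 3*t^3 - 29*t^2 + 3*t + 28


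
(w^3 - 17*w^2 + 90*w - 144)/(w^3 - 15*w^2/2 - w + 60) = 2*(w^2 - 11*w + 24)/(2*w^2 - 3*w - 20)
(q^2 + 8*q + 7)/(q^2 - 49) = (q + 1)/(q - 7)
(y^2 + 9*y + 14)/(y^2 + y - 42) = (y + 2)/(y - 6)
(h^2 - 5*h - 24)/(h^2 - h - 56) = (h + 3)/(h + 7)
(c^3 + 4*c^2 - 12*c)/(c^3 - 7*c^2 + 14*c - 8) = c*(c + 6)/(c^2 - 5*c + 4)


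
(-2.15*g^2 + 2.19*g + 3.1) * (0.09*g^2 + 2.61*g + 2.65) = -0.1935*g^4 - 5.4144*g^3 + 0.2974*g^2 + 13.8945*g + 8.215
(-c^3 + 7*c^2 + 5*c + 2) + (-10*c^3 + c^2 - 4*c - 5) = -11*c^3 + 8*c^2 + c - 3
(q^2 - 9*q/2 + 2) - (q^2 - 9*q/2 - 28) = 30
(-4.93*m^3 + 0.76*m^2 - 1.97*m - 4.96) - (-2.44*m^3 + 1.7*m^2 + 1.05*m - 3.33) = -2.49*m^3 - 0.94*m^2 - 3.02*m - 1.63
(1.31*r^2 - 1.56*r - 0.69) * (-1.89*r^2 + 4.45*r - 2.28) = -2.4759*r^4 + 8.7779*r^3 - 8.6247*r^2 + 0.4863*r + 1.5732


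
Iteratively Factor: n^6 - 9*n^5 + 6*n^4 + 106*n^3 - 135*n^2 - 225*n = (n + 3)*(n^5 - 12*n^4 + 42*n^3 - 20*n^2 - 75*n) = (n - 5)*(n + 3)*(n^4 - 7*n^3 + 7*n^2 + 15*n) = (n - 5)^2*(n + 3)*(n^3 - 2*n^2 - 3*n) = n*(n - 5)^2*(n + 3)*(n^2 - 2*n - 3) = n*(n - 5)^2*(n + 1)*(n + 3)*(n - 3)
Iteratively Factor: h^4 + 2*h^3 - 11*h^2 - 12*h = (h)*(h^3 + 2*h^2 - 11*h - 12) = h*(h + 4)*(h^2 - 2*h - 3) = h*(h - 3)*(h + 4)*(h + 1)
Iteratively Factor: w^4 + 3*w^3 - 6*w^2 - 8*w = (w - 2)*(w^3 + 5*w^2 + 4*w) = (w - 2)*(w + 1)*(w^2 + 4*w) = (w - 2)*(w + 1)*(w + 4)*(w)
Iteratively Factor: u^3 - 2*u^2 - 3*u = (u)*(u^2 - 2*u - 3) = u*(u - 3)*(u + 1)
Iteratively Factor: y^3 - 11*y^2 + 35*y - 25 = (y - 1)*(y^2 - 10*y + 25) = (y - 5)*(y - 1)*(y - 5)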